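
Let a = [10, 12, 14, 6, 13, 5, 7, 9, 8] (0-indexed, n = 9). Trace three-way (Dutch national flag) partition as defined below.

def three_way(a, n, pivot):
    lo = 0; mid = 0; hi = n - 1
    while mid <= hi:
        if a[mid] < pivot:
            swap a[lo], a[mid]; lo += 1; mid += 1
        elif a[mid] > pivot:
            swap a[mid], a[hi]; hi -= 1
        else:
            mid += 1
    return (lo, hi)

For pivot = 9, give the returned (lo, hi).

lo=0 mid=0 hi=8
10>9: swap(0,8), hi=7 ⇒ [8, 12, 14, 6, 13, 5, 7, 9, 10]
8<9: swap(0,0), lo=1 mid=1 ⇒ [8, 12, 14, 6, 13, 5, 7, 9, 10]
12>9: swap(1,7), hi=6 ⇒ [8, 9, 14, 6, 13, 5, 7, 12, 10]
9=9: mid=2
14>9: swap(2,6), hi=5 ⇒ [8, 9, 7, 6, 13, 5, 14, 12, 10]
7<9: swap(1,2), lo=2 mid=3 ⇒ [8, 7, 9, 6, 13, 5, 14, 12, 10]
6<9: swap(2,3), lo=3 mid=4 ⇒ [8, 7, 6, 9, 13, 5, 14, 12, 10]
13>9: swap(4,5), hi=4 ⇒ [8, 7, 6, 9, 5, 13, 14, 12, 10]
5<9: swap(3,4), lo=4 mid=5 ⇒ [8, 7, 6, 5, 9, 13, 14, 12, 10]
done. lo=4 hi=4; a=[8, 7, 6, 5, 9, 13, 14, 12, 10]

(4, 4)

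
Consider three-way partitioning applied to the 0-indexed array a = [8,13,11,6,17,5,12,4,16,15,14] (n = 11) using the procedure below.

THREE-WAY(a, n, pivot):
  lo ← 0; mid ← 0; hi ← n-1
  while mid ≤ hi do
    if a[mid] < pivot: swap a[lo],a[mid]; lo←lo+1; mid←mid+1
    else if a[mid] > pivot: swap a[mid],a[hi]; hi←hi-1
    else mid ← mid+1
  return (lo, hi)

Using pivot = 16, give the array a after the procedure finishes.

[8,13,11,6,14,5,12,4,15,16,17]

lo=0 mid=0 hi=10
8<16: swap(0,0), lo=1 mid=1 ⇒ [8,13,11,6,17,5,12,4,16,15,14]
13<16: swap(1,1), lo=2 mid=2 ⇒ [8,13,11,6,17,5,12,4,16,15,14]
11<16: swap(2,2), lo=3 mid=3 ⇒ [8,13,11,6,17,5,12,4,16,15,14]
6<16: swap(3,3), lo=4 mid=4 ⇒ [8,13,11,6,17,5,12,4,16,15,14]
17>16: swap(4,10), hi=9 ⇒ [8,13,11,6,14,5,12,4,16,15,17]
14<16: swap(4,4), lo=5 mid=5 ⇒ [8,13,11,6,14,5,12,4,16,15,17]
5<16: swap(5,5), lo=6 mid=6 ⇒ [8,13,11,6,14,5,12,4,16,15,17]
12<16: swap(6,6), lo=7 mid=7 ⇒ [8,13,11,6,14,5,12,4,16,15,17]
4<16: swap(7,7), lo=8 mid=8 ⇒ [8,13,11,6,14,5,12,4,16,15,17]
16=16: mid=9
15<16: swap(8,9), lo=9 mid=10 ⇒ [8,13,11,6,14,5,12,4,15,16,17]
done. lo=9 hi=9; a=[8,13,11,6,14,5,12,4,15,16,17]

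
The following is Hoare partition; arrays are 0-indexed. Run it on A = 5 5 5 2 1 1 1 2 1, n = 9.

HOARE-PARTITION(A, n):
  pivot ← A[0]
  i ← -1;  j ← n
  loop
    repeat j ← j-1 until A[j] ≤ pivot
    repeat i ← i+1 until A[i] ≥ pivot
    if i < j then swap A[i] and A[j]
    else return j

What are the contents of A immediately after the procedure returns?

1 2 1 2 1 1 5 5 5

pivot = A[0] = 5; i = -1, j = 9
j→8 (A[8]=1≤5), i→0 (A[0]=5≥5); i<j, swap → 1 5 5 2 1 1 1 2 5
j→7 (A[7]=2≤5), i→1 (A[1]=5≥5); i<j, swap → 1 2 5 2 1 1 1 5 5
j→6 (A[6]=1≤5), i→2 (A[2]=5≥5); i<j, swap → 1 2 1 2 1 1 5 5 5
j→5, i→6; i≥j, return j=5. A = 1 2 1 2 1 1 5 5 5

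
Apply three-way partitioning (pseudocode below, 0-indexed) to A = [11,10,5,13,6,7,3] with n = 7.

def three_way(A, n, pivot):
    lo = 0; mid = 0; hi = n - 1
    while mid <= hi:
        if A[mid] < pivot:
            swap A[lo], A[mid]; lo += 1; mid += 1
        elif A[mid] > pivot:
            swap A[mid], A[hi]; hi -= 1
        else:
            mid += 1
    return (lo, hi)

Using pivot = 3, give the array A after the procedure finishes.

[3,5,13,6,7,10,11]

pivot = 3; lo=0, mid=0, hi=6
A[mid]=11>3: swap A[0],A[6]; hi=5 → [3,10,5,13,6,7,11]
A[mid]=3=3: mid=1
A[mid]=10>3: swap A[1],A[5]; hi=4 → [3,7,5,13,6,10,11]
A[mid]=7>3: swap A[1],A[4]; hi=3 → [3,6,5,13,7,10,11]
A[mid]=6>3: swap A[1],A[3]; hi=2 → [3,13,5,6,7,10,11]
A[mid]=13>3: swap A[1],A[2]; hi=1 → [3,5,13,6,7,10,11]
A[mid]=5>3: swap A[1],A[1]; hi=0 → [3,5,13,6,7,10,11]
end: lo=0, hi=0; A = [3,5,13,6,7,10,11]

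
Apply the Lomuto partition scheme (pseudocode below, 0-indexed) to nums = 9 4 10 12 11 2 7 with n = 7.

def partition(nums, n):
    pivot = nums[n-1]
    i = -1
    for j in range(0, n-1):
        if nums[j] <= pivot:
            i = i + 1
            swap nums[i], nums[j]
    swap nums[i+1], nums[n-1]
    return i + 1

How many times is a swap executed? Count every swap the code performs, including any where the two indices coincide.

3

pivot = nums[6] = 7; i = -1
j=0: nums[0]=9 > 7 → no swap
j=1: nums[1]=4 ≤ 7 → i=0, swap nums[0],nums[1] → 4 9 10 12 11 2 7
j=2: nums[2]=10 > 7 → no swap
j=3: nums[3]=12 > 7 → no swap
j=4: nums[4]=11 > 7 → no swap
j=5: nums[5]=2 ≤ 7 → i=1, swap nums[1],nums[5] → 4 2 10 12 11 9 7
final swap nums[2],nums[6] → 4 2 7 12 11 9 10; return 2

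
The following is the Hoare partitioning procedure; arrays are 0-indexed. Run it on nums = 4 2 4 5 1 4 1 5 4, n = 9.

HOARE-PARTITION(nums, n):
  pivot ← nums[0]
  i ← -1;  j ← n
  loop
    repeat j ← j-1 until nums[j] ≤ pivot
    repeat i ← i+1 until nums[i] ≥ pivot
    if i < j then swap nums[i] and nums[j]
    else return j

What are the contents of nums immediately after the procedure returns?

4 2 1 4 1 5 4 5 4

pivot = nums[0] = 4; i = -1, j = 9
j→8 (nums[8]=4≤4), i→0 (nums[0]=4≥4); i<j, swap → 4 2 4 5 1 4 1 5 4
j→6 (nums[6]=1≤4), i→2 (nums[2]=4≥4); i<j, swap → 4 2 1 5 1 4 4 5 4
j→5 (nums[5]=4≤4), i→3 (nums[3]=5≥4); i<j, swap → 4 2 1 4 1 5 4 5 4
j→4, i→5; i≥j, return j=4. nums = 4 2 1 4 1 5 4 5 4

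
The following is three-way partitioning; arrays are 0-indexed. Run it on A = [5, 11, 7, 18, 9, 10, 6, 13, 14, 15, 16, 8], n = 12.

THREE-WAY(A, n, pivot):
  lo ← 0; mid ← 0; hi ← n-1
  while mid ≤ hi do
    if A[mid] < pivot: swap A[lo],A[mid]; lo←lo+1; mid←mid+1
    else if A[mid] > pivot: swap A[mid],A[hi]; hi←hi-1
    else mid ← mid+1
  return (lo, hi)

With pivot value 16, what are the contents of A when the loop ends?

lo=0 mid=0 hi=11
5<16: swap(0,0), lo=1 mid=1 ⇒ [5, 11, 7, 18, 9, 10, 6, 13, 14, 15, 16, 8]
11<16: swap(1,1), lo=2 mid=2 ⇒ [5, 11, 7, 18, 9, 10, 6, 13, 14, 15, 16, 8]
7<16: swap(2,2), lo=3 mid=3 ⇒ [5, 11, 7, 18, 9, 10, 6, 13, 14, 15, 16, 8]
18>16: swap(3,11), hi=10 ⇒ [5, 11, 7, 8, 9, 10, 6, 13, 14, 15, 16, 18]
8<16: swap(3,3), lo=4 mid=4 ⇒ [5, 11, 7, 8, 9, 10, 6, 13, 14, 15, 16, 18]
9<16: swap(4,4), lo=5 mid=5 ⇒ [5, 11, 7, 8, 9, 10, 6, 13, 14, 15, 16, 18]
10<16: swap(5,5), lo=6 mid=6 ⇒ [5, 11, 7, 8, 9, 10, 6, 13, 14, 15, 16, 18]
6<16: swap(6,6), lo=7 mid=7 ⇒ [5, 11, 7, 8, 9, 10, 6, 13, 14, 15, 16, 18]
13<16: swap(7,7), lo=8 mid=8 ⇒ [5, 11, 7, 8, 9, 10, 6, 13, 14, 15, 16, 18]
14<16: swap(8,8), lo=9 mid=9 ⇒ [5, 11, 7, 8, 9, 10, 6, 13, 14, 15, 16, 18]
15<16: swap(9,9), lo=10 mid=10 ⇒ [5, 11, 7, 8, 9, 10, 6, 13, 14, 15, 16, 18]
16=16: mid=11
done. lo=10 hi=10; A=[5, 11, 7, 8, 9, 10, 6, 13, 14, 15, 16, 18]

[5, 11, 7, 8, 9, 10, 6, 13, 14, 15, 16, 18]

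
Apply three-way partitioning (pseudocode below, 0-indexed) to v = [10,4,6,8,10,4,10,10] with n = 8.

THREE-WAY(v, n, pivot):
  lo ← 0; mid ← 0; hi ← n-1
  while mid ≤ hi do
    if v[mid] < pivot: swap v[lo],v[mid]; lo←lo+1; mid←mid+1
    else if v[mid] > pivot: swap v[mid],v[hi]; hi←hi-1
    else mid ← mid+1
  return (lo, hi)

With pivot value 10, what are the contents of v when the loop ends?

[4,6,8,4,10,10,10,10]

lo=0 mid=0 hi=7
10=10: mid=1
4<10: swap(0,1), lo=1 mid=2 ⇒ [4,10,6,8,10,4,10,10]
6<10: swap(1,2), lo=2 mid=3 ⇒ [4,6,10,8,10,4,10,10]
8<10: swap(2,3), lo=3 mid=4 ⇒ [4,6,8,10,10,4,10,10]
10=10: mid=5
4<10: swap(3,5), lo=4 mid=6 ⇒ [4,6,8,4,10,10,10,10]
10=10: mid=7
10=10: mid=8
done. lo=4 hi=7; v=[4,6,8,4,10,10,10,10]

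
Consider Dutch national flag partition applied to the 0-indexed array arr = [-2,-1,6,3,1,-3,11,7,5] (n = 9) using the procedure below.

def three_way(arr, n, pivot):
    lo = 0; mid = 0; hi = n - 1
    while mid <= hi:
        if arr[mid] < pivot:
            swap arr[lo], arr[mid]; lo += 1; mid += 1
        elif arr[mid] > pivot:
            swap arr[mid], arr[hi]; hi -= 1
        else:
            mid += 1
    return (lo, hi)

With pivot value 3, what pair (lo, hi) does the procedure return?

(4, 4)

lo=0 mid=0 hi=8
-2<3: swap(0,0), lo=1 mid=1 ⇒ [-2,-1,6,3,1,-3,11,7,5]
-1<3: swap(1,1), lo=2 mid=2 ⇒ [-2,-1,6,3,1,-3,11,7,5]
6>3: swap(2,8), hi=7 ⇒ [-2,-1,5,3,1,-3,11,7,6]
5>3: swap(2,7), hi=6 ⇒ [-2,-1,7,3,1,-3,11,5,6]
7>3: swap(2,6), hi=5 ⇒ [-2,-1,11,3,1,-3,7,5,6]
11>3: swap(2,5), hi=4 ⇒ [-2,-1,-3,3,1,11,7,5,6]
-3<3: swap(2,2), lo=3 mid=3 ⇒ [-2,-1,-3,3,1,11,7,5,6]
3=3: mid=4
1<3: swap(3,4), lo=4 mid=5 ⇒ [-2,-1,-3,1,3,11,7,5,6]
done. lo=4 hi=4; arr=[-2,-1,-3,1,3,11,7,5,6]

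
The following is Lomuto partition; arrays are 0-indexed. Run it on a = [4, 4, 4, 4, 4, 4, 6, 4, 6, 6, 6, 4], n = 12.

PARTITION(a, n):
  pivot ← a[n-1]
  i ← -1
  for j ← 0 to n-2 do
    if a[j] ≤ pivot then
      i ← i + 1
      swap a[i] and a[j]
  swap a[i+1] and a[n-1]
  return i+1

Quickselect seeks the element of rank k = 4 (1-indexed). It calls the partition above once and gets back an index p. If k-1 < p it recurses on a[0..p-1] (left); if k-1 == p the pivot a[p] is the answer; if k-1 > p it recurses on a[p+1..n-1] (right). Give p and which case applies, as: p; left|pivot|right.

pivot=4, i=-1
j=0: 4≤4, i=0, swap(0,0) ⇒ [4, 4, 4, 4, 4, 4, 6, 4, 6, 6, 6, 4]
j=1: 4≤4, i=1, swap(1,1) ⇒ [4, 4, 4, 4, 4, 4, 6, 4, 6, 6, 6, 4]
j=2: 4≤4, i=2, swap(2,2) ⇒ [4, 4, 4, 4, 4, 4, 6, 4, 6, 6, 6, 4]
j=3: 4≤4, i=3, swap(3,3) ⇒ [4, 4, 4, 4, 4, 4, 6, 4, 6, 6, 6, 4]
j=4: 4≤4, i=4, swap(4,4) ⇒ [4, 4, 4, 4, 4, 4, 6, 4, 6, 6, 6, 4]
j=5: 4≤4, i=5, swap(5,5) ⇒ [4, 4, 4, 4, 4, 4, 6, 4, 6, 6, 6, 4]
j=6: 6>4, skip
j=7: 4≤4, i=6, swap(6,7) ⇒ [4, 4, 4, 4, 4, 4, 4, 6, 6, 6, 6, 4]
j=8: 6>4, skip
j=9: 6>4, skip
j=10: 6>4, skip
swap(7,11) ⇒ [4, 4, 4, 4, 4, 4, 4, 4, 6, 6, 6, 6]; return 7
p = 7; k-1 = 3 < 7 ⇒ left

7; left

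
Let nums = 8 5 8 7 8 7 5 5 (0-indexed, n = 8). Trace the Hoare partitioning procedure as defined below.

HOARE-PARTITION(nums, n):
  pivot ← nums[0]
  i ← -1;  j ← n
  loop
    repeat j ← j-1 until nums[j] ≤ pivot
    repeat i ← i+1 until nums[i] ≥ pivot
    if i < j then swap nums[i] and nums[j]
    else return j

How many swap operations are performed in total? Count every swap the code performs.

3

pivot = nums[0] = 8; i = -1, j = 8
j→7 (nums[7]=5≤8), i→0 (nums[0]=8≥8); i<j, swap → 5 5 8 7 8 7 5 8
j→6 (nums[6]=5≤8), i→2 (nums[2]=8≥8); i<j, swap → 5 5 5 7 8 7 8 8
j→5 (nums[5]=7≤8), i→4 (nums[4]=8≥8); i<j, swap → 5 5 5 7 7 8 8 8
j→4, i→5; i≥j, return j=4. nums = 5 5 5 7 7 8 8 8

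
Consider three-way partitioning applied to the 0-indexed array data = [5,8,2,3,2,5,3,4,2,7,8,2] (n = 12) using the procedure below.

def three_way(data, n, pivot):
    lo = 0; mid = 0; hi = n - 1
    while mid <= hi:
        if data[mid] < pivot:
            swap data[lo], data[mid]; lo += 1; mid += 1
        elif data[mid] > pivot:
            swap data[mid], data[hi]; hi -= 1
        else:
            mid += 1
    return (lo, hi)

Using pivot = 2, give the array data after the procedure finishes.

lo=0 mid=0 hi=11
5>2: swap(0,11), hi=10 ⇒ [2,8,2,3,2,5,3,4,2,7,8,5]
2=2: mid=1
8>2: swap(1,10), hi=9 ⇒ [2,8,2,3,2,5,3,4,2,7,8,5]
8>2: swap(1,9), hi=8 ⇒ [2,7,2,3,2,5,3,4,2,8,8,5]
7>2: swap(1,8), hi=7 ⇒ [2,2,2,3,2,5,3,4,7,8,8,5]
2=2: mid=2
2=2: mid=3
3>2: swap(3,7), hi=6 ⇒ [2,2,2,4,2,5,3,3,7,8,8,5]
4>2: swap(3,6), hi=5 ⇒ [2,2,2,3,2,5,4,3,7,8,8,5]
3>2: swap(3,5), hi=4 ⇒ [2,2,2,5,2,3,4,3,7,8,8,5]
5>2: swap(3,4), hi=3 ⇒ [2,2,2,2,5,3,4,3,7,8,8,5]
2=2: mid=4
done. lo=0 hi=3; data=[2,2,2,2,5,3,4,3,7,8,8,5]

[2,2,2,2,5,3,4,3,7,8,8,5]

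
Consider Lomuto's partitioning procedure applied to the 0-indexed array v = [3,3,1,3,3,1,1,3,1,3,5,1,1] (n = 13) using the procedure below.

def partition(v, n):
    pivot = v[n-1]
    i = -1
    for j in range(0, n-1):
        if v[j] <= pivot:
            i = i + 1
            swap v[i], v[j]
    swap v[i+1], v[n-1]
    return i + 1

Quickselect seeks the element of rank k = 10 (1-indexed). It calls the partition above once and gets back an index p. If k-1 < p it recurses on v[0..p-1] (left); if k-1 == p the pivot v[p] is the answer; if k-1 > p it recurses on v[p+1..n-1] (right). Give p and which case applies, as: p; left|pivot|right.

pivot = v[12] = 1; i = -1
j=0: v[0]=3 > 1 → no swap
j=1: v[1]=3 > 1 → no swap
j=2: v[2]=1 ≤ 1 → i=0, swap v[0],v[2] → [1,3,3,3,3,1,1,3,1,3,5,1,1]
j=3: v[3]=3 > 1 → no swap
j=4: v[4]=3 > 1 → no swap
j=5: v[5]=1 ≤ 1 → i=1, swap v[1],v[5] → [1,1,3,3,3,3,1,3,1,3,5,1,1]
j=6: v[6]=1 ≤ 1 → i=2, swap v[2],v[6] → [1,1,1,3,3,3,3,3,1,3,5,1,1]
j=7: v[7]=3 > 1 → no swap
j=8: v[8]=1 ≤ 1 → i=3, swap v[3],v[8] → [1,1,1,1,3,3,3,3,3,3,5,1,1]
j=9: v[9]=3 > 1 → no swap
j=10: v[10]=5 > 1 → no swap
j=11: v[11]=1 ≤ 1 → i=4, swap v[4],v[11] → [1,1,1,1,1,3,3,3,3,3,5,3,1]
final swap v[5],v[12] → [1,1,1,1,1,1,3,3,3,3,5,3,3]; return 5
p = 5; k-1 = 9 > 5 ⇒ right

5; right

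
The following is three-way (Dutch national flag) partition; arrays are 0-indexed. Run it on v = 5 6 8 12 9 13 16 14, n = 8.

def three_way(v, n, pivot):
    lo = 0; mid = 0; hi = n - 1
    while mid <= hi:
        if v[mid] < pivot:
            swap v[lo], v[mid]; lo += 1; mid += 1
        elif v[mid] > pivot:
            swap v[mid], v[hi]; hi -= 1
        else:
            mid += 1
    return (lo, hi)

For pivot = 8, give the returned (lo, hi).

pivot = 8; lo=0, mid=0, hi=7
v[mid]=5<8: swap v[0],v[0]; lo=1,mid=1 → 5 6 8 12 9 13 16 14
v[mid]=6<8: swap v[1],v[1]; lo=2,mid=2 → 5 6 8 12 9 13 16 14
v[mid]=8=8: mid=3
v[mid]=12>8: swap v[3],v[7]; hi=6 → 5 6 8 14 9 13 16 12
v[mid]=14>8: swap v[3],v[6]; hi=5 → 5 6 8 16 9 13 14 12
v[mid]=16>8: swap v[3],v[5]; hi=4 → 5 6 8 13 9 16 14 12
v[mid]=13>8: swap v[3],v[4]; hi=3 → 5 6 8 9 13 16 14 12
v[mid]=9>8: swap v[3],v[3]; hi=2 → 5 6 8 9 13 16 14 12
end: lo=2, hi=2; v = 5 6 8 9 13 16 14 12

(2, 2)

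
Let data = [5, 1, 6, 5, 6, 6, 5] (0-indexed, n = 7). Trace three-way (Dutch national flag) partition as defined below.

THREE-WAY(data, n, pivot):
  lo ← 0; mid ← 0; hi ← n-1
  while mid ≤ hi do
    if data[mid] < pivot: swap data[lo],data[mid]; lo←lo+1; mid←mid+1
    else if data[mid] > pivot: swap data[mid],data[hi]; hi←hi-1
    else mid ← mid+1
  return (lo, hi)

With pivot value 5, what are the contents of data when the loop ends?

[1, 5, 5, 5, 6, 6, 6]

pivot = 5; lo=0, mid=0, hi=6
data[mid]=5=5: mid=1
data[mid]=1<5: swap data[0],data[1]; lo=1,mid=2 → [1, 5, 6, 5, 6, 6, 5]
data[mid]=6>5: swap data[2],data[6]; hi=5 → [1, 5, 5, 5, 6, 6, 6]
data[mid]=5=5: mid=3
data[mid]=5=5: mid=4
data[mid]=6>5: swap data[4],data[5]; hi=4 → [1, 5, 5, 5, 6, 6, 6]
data[mid]=6>5: swap data[4],data[4]; hi=3 → [1, 5, 5, 5, 6, 6, 6]
end: lo=1, hi=3; data = [1, 5, 5, 5, 6, 6, 6]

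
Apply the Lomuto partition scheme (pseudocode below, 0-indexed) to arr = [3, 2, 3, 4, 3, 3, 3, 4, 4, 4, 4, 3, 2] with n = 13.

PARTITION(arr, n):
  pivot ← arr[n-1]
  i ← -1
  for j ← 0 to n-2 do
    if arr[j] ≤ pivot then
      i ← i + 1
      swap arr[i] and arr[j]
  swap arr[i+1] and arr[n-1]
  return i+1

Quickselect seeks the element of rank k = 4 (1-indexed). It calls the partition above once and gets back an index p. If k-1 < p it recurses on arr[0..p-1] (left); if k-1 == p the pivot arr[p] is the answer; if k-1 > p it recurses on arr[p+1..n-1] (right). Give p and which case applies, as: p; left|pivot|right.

pivot=2, i=-1
j=0: 3>2, skip
j=1: 2≤2, i=0, swap(0,1) ⇒ [2, 3, 3, 4, 3, 3, 3, 4, 4, 4, 4, 3, 2]
j=2: 3>2, skip
j=3: 4>2, skip
j=4: 3>2, skip
j=5: 3>2, skip
j=6: 3>2, skip
j=7: 4>2, skip
j=8: 4>2, skip
j=9: 4>2, skip
j=10: 4>2, skip
j=11: 3>2, skip
swap(1,12) ⇒ [2, 2, 3, 4, 3, 3, 3, 4, 4, 4, 4, 3, 3]; return 1
p = 1; k-1 = 3 > 1 ⇒ right

1; right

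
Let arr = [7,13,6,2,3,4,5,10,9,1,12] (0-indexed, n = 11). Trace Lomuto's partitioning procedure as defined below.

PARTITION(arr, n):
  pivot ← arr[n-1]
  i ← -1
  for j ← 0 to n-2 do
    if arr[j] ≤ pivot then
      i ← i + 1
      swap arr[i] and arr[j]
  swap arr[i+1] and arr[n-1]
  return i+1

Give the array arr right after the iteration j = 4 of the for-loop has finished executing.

pivot=12, i=-1
j=0: 7≤12, i=0, swap(0,0) ⇒ [7,13,6,2,3,4,5,10,9,1,12]
j=1: 13>12, skip
j=2: 6≤12, i=1, swap(1,2) ⇒ [7,6,13,2,3,4,5,10,9,1,12]
j=3: 2≤12, i=2, swap(2,3) ⇒ [7,6,2,13,3,4,5,10,9,1,12]
j=4: 3≤12, i=3, swap(3,4) ⇒ [7,6,2,3,13,4,5,10,9,1,12]
(after j=4) arr = [7,6,2,3,13,4,5,10,9,1,12]

[7,6,2,3,13,4,5,10,9,1,12]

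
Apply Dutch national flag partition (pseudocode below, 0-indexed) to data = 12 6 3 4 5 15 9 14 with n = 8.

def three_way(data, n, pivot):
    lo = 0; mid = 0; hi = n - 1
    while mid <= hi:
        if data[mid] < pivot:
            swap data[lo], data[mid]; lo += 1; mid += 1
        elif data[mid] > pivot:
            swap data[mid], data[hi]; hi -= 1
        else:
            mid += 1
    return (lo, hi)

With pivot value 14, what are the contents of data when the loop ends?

lo=0 mid=0 hi=7
12<14: swap(0,0), lo=1 mid=1 ⇒ 12 6 3 4 5 15 9 14
6<14: swap(1,1), lo=2 mid=2 ⇒ 12 6 3 4 5 15 9 14
3<14: swap(2,2), lo=3 mid=3 ⇒ 12 6 3 4 5 15 9 14
4<14: swap(3,3), lo=4 mid=4 ⇒ 12 6 3 4 5 15 9 14
5<14: swap(4,4), lo=5 mid=5 ⇒ 12 6 3 4 5 15 9 14
15>14: swap(5,7), hi=6 ⇒ 12 6 3 4 5 14 9 15
14=14: mid=6
9<14: swap(5,6), lo=6 mid=7 ⇒ 12 6 3 4 5 9 14 15
done. lo=6 hi=6; data=12 6 3 4 5 9 14 15

12 6 3 4 5 9 14 15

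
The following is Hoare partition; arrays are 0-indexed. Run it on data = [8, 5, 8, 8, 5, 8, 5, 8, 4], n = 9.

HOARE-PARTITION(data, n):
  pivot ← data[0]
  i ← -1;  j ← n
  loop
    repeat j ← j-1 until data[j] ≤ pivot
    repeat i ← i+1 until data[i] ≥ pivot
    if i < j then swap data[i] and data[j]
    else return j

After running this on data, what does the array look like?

[4, 5, 8, 5, 5, 8, 8, 8, 8]

pivot = data[0] = 8; i = -1, j = 9
j→8 (data[8]=4≤8), i→0 (data[0]=8≥8); i<j, swap → [4, 5, 8, 8, 5, 8, 5, 8, 8]
j→7 (data[7]=8≤8), i→2 (data[2]=8≥8); i<j, swap → [4, 5, 8, 8, 5, 8, 5, 8, 8]
j→6 (data[6]=5≤8), i→3 (data[3]=8≥8); i<j, swap → [4, 5, 8, 5, 5, 8, 8, 8, 8]
j→5, i→5; i≥j, return j=5. data = [4, 5, 8, 5, 5, 8, 8, 8, 8]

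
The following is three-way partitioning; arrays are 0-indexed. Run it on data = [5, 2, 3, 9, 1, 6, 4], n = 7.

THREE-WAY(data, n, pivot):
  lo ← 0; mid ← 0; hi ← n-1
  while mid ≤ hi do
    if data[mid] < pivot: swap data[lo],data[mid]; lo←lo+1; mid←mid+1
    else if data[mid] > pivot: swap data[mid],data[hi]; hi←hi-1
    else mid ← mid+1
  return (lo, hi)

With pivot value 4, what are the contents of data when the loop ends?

pivot = 4; lo=0, mid=0, hi=6
data[mid]=5>4: swap data[0],data[6]; hi=5 → [4, 2, 3, 9, 1, 6, 5]
data[mid]=4=4: mid=1
data[mid]=2<4: swap data[0],data[1]; lo=1,mid=2 → [2, 4, 3, 9, 1, 6, 5]
data[mid]=3<4: swap data[1],data[2]; lo=2,mid=3 → [2, 3, 4, 9, 1, 6, 5]
data[mid]=9>4: swap data[3],data[5]; hi=4 → [2, 3, 4, 6, 1, 9, 5]
data[mid]=6>4: swap data[3],data[4]; hi=3 → [2, 3, 4, 1, 6, 9, 5]
data[mid]=1<4: swap data[2],data[3]; lo=3,mid=4 → [2, 3, 1, 4, 6, 9, 5]
end: lo=3, hi=3; data = [2, 3, 1, 4, 6, 9, 5]

[2, 3, 1, 4, 6, 9, 5]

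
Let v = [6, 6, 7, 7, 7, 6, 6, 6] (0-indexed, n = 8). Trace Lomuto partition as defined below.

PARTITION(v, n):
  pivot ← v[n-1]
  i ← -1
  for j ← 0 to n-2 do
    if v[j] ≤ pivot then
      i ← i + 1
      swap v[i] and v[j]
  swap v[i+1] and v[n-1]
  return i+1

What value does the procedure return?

4

pivot=6, i=-1
j=0: 6≤6, i=0, swap(0,0) ⇒ [6, 6, 7, 7, 7, 6, 6, 6]
j=1: 6≤6, i=1, swap(1,1) ⇒ [6, 6, 7, 7, 7, 6, 6, 6]
j=2: 7>6, skip
j=3: 7>6, skip
j=4: 7>6, skip
j=5: 6≤6, i=2, swap(2,5) ⇒ [6, 6, 6, 7, 7, 7, 6, 6]
j=6: 6≤6, i=3, swap(3,6) ⇒ [6, 6, 6, 6, 7, 7, 7, 6]
swap(4,7) ⇒ [6, 6, 6, 6, 6, 7, 7, 7]; return 4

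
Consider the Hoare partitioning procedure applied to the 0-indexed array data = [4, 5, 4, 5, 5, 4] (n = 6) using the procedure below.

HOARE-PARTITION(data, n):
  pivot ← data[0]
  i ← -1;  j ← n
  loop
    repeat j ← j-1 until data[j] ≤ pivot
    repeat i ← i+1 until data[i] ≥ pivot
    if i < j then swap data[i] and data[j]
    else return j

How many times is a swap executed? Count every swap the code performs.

pivot=4
j stops at 5 (4), i stops at 0 (4); swap ⇒ [4, 5, 4, 5, 5, 4]
j stops at 2 (4), i stops at 1 (5); swap ⇒ [4, 4, 5, 5, 5, 4]
j stops at 1, i stops at 2; i≥j ⇒ return 1. data=[4, 4, 5, 5, 5, 4]

2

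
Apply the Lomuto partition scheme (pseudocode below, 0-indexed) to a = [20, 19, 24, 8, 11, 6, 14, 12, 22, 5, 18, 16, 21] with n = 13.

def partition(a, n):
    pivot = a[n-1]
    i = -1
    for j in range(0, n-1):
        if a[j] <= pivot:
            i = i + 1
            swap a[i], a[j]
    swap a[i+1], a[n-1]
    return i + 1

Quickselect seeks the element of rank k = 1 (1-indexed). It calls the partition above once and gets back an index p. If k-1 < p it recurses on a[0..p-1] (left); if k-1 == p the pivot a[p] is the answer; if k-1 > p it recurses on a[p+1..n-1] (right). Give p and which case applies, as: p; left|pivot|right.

pivot = a[12] = 21; i = -1
j=0: a[0]=20 ≤ 21 → i=0, swap a[0],a[0] (no change) → [20, 19, 24, 8, 11, 6, 14, 12, 22, 5, 18, 16, 21]
j=1: a[1]=19 ≤ 21 → i=1, swap a[1],a[1] (no change) → [20, 19, 24, 8, 11, 6, 14, 12, 22, 5, 18, 16, 21]
j=2: a[2]=24 > 21 → no swap
j=3: a[3]=8 ≤ 21 → i=2, swap a[2],a[3] → [20, 19, 8, 24, 11, 6, 14, 12, 22, 5, 18, 16, 21]
j=4: a[4]=11 ≤ 21 → i=3, swap a[3],a[4] → [20, 19, 8, 11, 24, 6, 14, 12, 22, 5, 18, 16, 21]
j=5: a[5]=6 ≤ 21 → i=4, swap a[4],a[5] → [20, 19, 8, 11, 6, 24, 14, 12, 22, 5, 18, 16, 21]
j=6: a[6]=14 ≤ 21 → i=5, swap a[5],a[6] → [20, 19, 8, 11, 6, 14, 24, 12, 22, 5, 18, 16, 21]
j=7: a[7]=12 ≤ 21 → i=6, swap a[6],a[7] → [20, 19, 8, 11, 6, 14, 12, 24, 22, 5, 18, 16, 21]
j=8: a[8]=22 > 21 → no swap
j=9: a[9]=5 ≤ 21 → i=7, swap a[7],a[9] → [20, 19, 8, 11, 6, 14, 12, 5, 22, 24, 18, 16, 21]
j=10: a[10]=18 ≤ 21 → i=8, swap a[8],a[10] → [20, 19, 8, 11, 6, 14, 12, 5, 18, 24, 22, 16, 21]
j=11: a[11]=16 ≤ 21 → i=9, swap a[9],a[11] → [20, 19, 8, 11, 6, 14, 12, 5, 18, 16, 22, 24, 21]
final swap a[10],a[12] → [20, 19, 8, 11, 6, 14, 12, 5, 18, 16, 21, 24, 22]; return 10
p = 10; k-1 = 0 < 10 ⇒ left

10; left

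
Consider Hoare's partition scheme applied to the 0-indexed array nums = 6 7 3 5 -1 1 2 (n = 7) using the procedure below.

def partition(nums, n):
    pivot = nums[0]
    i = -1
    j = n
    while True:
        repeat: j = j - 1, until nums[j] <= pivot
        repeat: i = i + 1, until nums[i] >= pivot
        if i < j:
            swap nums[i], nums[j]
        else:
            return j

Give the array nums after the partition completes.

2 1 3 5 -1 7 6

pivot = nums[0] = 6; i = -1, j = 7
j→6 (nums[6]=2≤6), i→0 (nums[0]=6≥6); i<j, swap → 2 7 3 5 -1 1 6
j→5 (nums[5]=1≤6), i→1 (nums[1]=7≥6); i<j, swap → 2 1 3 5 -1 7 6
j→4, i→5; i≥j, return j=4. nums = 2 1 3 5 -1 7 6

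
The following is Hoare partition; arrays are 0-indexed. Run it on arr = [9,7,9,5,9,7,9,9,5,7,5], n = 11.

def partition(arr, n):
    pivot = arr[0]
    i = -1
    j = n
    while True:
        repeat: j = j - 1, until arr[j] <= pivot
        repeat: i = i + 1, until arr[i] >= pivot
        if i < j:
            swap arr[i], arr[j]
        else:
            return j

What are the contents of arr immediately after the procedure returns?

[5,7,7,5,5,7,9,9,9,9,9]

pivot = arr[0] = 9; i = -1, j = 11
j→10 (arr[10]=5≤9), i→0 (arr[0]=9≥9); i<j, swap → [5,7,9,5,9,7,9,9,5,7,9]
j→9 (arr[9]=7≤9), i→2 (arr[2]=9≥9); i<j, swap → [5,7,7,5,9,7,9,9,5,9,9]
j→8 (arr[8]=5≤9), i→4 (arr[4]=9≥9); i<j, swap → [5,7,7,5,5,7,9,9,9,9,9]
j→7 (arr[7]=9≤9), i→6 (arr[6]=9≥9); i<j, swap → [5,7,7,5,5,7,9,9,9,9,9]
j→6, i→7; i≥j, return j=6. arr = [5,7,7,5,5,7,9,9,9,9,9]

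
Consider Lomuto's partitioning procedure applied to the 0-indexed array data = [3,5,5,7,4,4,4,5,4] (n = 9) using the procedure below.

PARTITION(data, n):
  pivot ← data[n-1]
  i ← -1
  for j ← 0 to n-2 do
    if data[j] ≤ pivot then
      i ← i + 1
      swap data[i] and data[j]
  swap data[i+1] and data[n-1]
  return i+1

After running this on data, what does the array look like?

[3,4,4,4,4,5,7,5,5]

pivot = data[8] = 4; i = -1
j=0: data[0]=3 ≤ 4 → i=0, swap data[0],data[0] (no change) → [3,5,5,7,4,4,4,5,4]
j=1: data[1]=5 > 4 → no swap
j=2: data[2]=5 > 4 → no swap
j=3: data[3]=7 > 4 → no swap
j=4: data[4]=4 ≤ 4 → i=1, swap data[1],data[4] → [3,4,5,7,5,4,4,5,4]
j=5: data[5]=4 ≤ 4 → i=2, swap data[2],data[5] → [3,4,4,7,5,5,4,5,4]
j=6: data[6]=4 ≤ 4 → i=3, swap data[3],data[6] → [3,4,4,4,5,5,7,5,4]
j=7: data[7]=5 > 4 → no swap
final swap data[4],data[8] → [3,4,4,4,4,5,7,5,5]; return 4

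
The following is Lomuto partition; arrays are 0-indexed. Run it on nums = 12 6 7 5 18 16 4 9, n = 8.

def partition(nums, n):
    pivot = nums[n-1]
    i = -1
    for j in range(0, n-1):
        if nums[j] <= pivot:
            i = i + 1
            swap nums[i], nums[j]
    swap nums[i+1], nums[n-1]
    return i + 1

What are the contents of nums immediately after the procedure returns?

6 7 5 4 9 16 12 18

pivot = nums[7] = 9; i = -1
j=0: nums[0]=12 > 9 → no swap
j=1: nums[1]=6 ≤ 9 → i=0, swap nums[0],nums[1] → 6 12 7 5 18 16 4 9
j=2: nums[2]=7 ≤ 9 → i=1, swap nums[1],nums[2] → 6 7 12 5 18 16 4 9
j=3: nums[3]=5 ≤ 9 → i=2, swap nums[2],nums[3] → 6 7 5 12 18 16 4 9
j=4: nums[4]=18 > 9 → no swap
j=5: nums[5]=16 > 9 → no swap
j=6: nums[6]=4 ≤ 9 → i=3, swap nums[3],nums[6] → 6 7 5 4 18 16 12 9
final swap nums[4],nums[7] → 6 7 5 4 9 16 12 18; return 4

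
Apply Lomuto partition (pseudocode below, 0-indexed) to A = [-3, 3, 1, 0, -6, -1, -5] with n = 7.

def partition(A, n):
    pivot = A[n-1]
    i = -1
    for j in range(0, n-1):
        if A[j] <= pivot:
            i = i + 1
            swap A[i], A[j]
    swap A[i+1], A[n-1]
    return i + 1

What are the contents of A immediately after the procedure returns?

[-6, -5, 1, 0, -3, -1, 3]

pivot = A[6] = -5; i = -1
j=0: A[0]=-3 > -5 → no swap
j=1: A[1]=3 > -5 → no swap
j=2: A[2]=1 > -5 → no swap
j=3: A[3]=0 > -5 → no swap
j=4: A[4]=-6 ≤ -5 → i=0, swap A[0],A[4] → [-6, 3, 1, 0, -3, -1, -5]
j=5: A[5]=-1 > -5 → no swap
final swap A[1],A[6] → [-6, -5, 1, 0, -3, -1, 3]; return 1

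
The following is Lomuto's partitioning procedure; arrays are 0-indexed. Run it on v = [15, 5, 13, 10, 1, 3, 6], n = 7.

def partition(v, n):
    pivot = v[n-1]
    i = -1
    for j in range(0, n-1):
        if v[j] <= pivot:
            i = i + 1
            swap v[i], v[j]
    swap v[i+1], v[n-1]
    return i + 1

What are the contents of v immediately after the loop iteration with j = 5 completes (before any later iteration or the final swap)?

[5, 1, 3, 10, 15, 13, 6]

pivot = v[6] = 6; i = -1
j=0: v[0]=15 > 6 → no swap
j=1: v[1]=5 ≤ 6 → i=0, swap v[0],v[1] → [5, 15, 13, 10, 1, 3, 6]
j=2: v[2]=13 > 6 → no swap
j=3: v[3]=10 > 6 → no swap
j=4: v[4]=1 ≤ 6 → i=1, swap v[1],v[4] → [5, 1, 13, 10, 15, 3, 6]
j=5: v[5]=3 ≤ 6 → i=2, swap v[2],v[5] → [5, 1, 3, 10, 15, 13, 6]
(after j=5) v = [5, 1, 3, 10, 15, 13, 6]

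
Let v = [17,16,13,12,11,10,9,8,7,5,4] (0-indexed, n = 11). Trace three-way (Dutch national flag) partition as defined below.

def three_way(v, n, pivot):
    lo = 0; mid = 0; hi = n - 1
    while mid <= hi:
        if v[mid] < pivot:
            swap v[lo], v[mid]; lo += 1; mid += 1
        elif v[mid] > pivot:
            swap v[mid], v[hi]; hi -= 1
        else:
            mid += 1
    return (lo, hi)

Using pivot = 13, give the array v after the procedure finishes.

lo=0 mid=0 hi=10
17>13: swap(0,10), hi=9 ⇒ [4,16,13,12,11,10,9,8,7,5,17]
4<13: swap(0,0), lo=1 mid=1 ⇒ [4,16,13,12,11,10,9,8,7,5,17]
16>13: swap(1,9), hi=8 ⇒ [4,5,13,12,11,10,9,8,7,16,17]
5<13: swap(1,1), lo=2 mid=2 ⇒ [4,5,13,12,11,10,9,8,7,16,17]
13=13: mid=3
12<13: swap(2,3), lo=3 mid=4 ⇒ [4,5,12,13,11,10,9,8,7,16,17]
11<13: swap(3,4), lo=4 mid=5 ⇒ [4,5,12,11,13,10,9,8,7,16,17]
10<13: swap(4,5), lo=5 mid=6 ⇒ [4,5,12,11,10,13,9,8,7,16,17]
9<13: swap(5,6), lo=6 mid=7 ⇒ [4,5,12,11,10,9,13,8,7,16,17]
8<13: swap(6,7), lo=7 mid=8 ⇒ [4,5,12,11,10,9,8,13,7,16,17]
7<13: swap(7,8), lo=8 mid=9 ⇒ [4,5,12,11,10,9,8,7,13,16,17]
done. lo=8 hi=8; v=[4,5,12,11,10,9,8,7,13,16,17]

[4,5,12,11,10,9,8,7,13,16,17]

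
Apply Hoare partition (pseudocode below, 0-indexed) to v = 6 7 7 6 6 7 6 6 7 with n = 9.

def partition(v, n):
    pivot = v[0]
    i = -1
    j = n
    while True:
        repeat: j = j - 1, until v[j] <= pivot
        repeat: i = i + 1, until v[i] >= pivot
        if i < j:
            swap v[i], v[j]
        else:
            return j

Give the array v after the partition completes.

pivot = v[0] = 6; i = -1, j = 9
j→7 (v[7]=6≤6), i→0 (v[0]=6≥6); i<j, swap → 6 7 7 6 6 7 6 6 7
j→6 (v[6]=6≤6), i→1 (v[1]=7≥6); i<j, swap → 6 6 7 6 6 7 7 6 7
j→4 (v[4]=6≤6), i→2 (v[2]=7≥6); i<j, swap → 6 6 6 6 7 7 7 6 7
j→3, i→3; i≥j, return j=3. v = 6 6 6 6 7 7 7 6 7

6 6 6 6 7 7 7 6 7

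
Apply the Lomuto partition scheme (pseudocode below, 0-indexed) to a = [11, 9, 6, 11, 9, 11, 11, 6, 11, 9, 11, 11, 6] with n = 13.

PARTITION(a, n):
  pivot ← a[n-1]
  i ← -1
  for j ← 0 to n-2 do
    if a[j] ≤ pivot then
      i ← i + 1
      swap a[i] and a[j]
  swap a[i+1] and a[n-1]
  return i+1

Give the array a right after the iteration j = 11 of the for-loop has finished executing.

pivot=6, i=-1
j=0: 11>6, skip
j=1: 9>6, skip
j=2: 6≤6, i=0, swap(0,2) ⇒ [6, 9, 11, 11, 9, 11, 11, 6, 11, 9, 11, 11, 6]
j=3: 11>6, skip
j=4: 9>6, skip
j=5: 11>6, skip
j=6: 11>6, skip
j=7: 6≤6, i=1, swap(1,7) ⇒ [6, 6, 11, 11, 9, 11, 11, 9, 11, 9, 11, 11, 6]
j=8: 11>6, skip
j=9: 9>6, skip
j=10: 11>6, skip
j=11: 11>6, skip
(after j=11) a = [6, 6, 11, 11, 9, 11, 11, 9, 11, 9, 11, 11, 6]

[6, 6, 11, 11, 9, 11, 11, 9, 11, 9, 11, 11, 6]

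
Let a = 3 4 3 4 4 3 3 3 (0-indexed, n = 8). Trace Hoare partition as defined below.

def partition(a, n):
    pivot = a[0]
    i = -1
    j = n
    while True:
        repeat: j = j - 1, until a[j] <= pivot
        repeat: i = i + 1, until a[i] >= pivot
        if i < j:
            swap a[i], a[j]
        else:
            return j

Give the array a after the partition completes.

pivot = a[0] = 3; i = -1, j = 8
j→7 (a[7]=3≤3), i→0 (a[0]=3≥3); i<j, swap → 3 4 3 4 4 3 3 3
j→6 (a[6]=3≤3), i→1 (a[1]=4≥3); i<j, swap → 3 3 3 4 4 3 4 3
j→5 (a[5]=3≤3), i→2 (a[2]=3≥3); i<j, swap → 3 3 3 4 4 3 4 3
j→2, i→3; i≥j, return j=2. a = 3 3 3 4 4 3 4 3

3 3 3 4 4 3 4 3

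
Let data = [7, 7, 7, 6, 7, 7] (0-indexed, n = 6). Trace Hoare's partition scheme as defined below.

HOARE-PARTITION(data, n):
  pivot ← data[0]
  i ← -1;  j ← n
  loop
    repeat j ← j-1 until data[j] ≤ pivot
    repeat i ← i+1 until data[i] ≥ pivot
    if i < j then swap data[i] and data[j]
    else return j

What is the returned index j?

pivot=7
j stops at 5 (7), i stops at 0 (7); swap ⇒ [7, 7, 7, 6, 7, 7]
j stops at 4 (7), i stops at 1 (7); swap ⇒ [7, 7, 7, 6, 7, 7]
j stops at 3 (6), i stops at 2 (7); swap ⇒ [7, 7, 6, 7, 7, 7]
j stops at 2, i stops at 3; i≥j ⇒ return 2. data=[7, 7, 6, 7, 7, 7]

2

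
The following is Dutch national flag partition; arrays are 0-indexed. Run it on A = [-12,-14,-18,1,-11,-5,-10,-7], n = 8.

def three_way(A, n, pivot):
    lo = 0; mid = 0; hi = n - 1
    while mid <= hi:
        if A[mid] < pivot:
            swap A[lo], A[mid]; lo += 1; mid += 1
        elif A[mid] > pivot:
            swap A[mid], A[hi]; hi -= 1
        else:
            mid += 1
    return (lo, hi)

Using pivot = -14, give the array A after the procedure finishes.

lo=0 mid=0 hi=7
-12>-14: swap(0,7), hi=6 ⇒ [-7,-14,-18,1,-11,-5,-10,-12]
-7>-14: swap(0,6), hi=5 ⇒ [-10,-14,-18,1,-11,-5,-7,-12]
-10>-14: swap(0,5), hi=4 ⇒ [-5,-14,-18,1,-11,-10,-7,-12]
-5>-14: swap(0,4), hi=3 ⇒ [-11,-14,-18,1,-5,-10,-7,-12]
-11>-14: swap(0,3), hi=2 ⇒ [1,-14,-18,-11,-5,-10,-7,-12]
1>-14: swap(0,2), hi=1 ⇒ [-18,-14,1,-11,-5,-10,-7,-12]
-18<-14: swap(0,0), lo=1 mid=1 ⇒ [-18,-14,1,-11,-5,-10,-7,-12]
-14=-14: mid=2
done. lo=1 hi=1; A=[-18,-14,1,-11,-5,-10,-7,-12]

[-18,-14,1,-11,-5,-10,-7,-12]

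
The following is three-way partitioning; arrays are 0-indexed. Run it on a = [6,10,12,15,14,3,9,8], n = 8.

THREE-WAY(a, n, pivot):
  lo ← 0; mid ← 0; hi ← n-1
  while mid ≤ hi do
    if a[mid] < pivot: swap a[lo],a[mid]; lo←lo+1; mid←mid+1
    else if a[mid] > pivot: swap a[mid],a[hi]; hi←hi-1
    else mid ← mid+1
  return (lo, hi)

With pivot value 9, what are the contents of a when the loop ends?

lo=0 mid=0 hi=7
6<9: swap(0,0), lo=1 mid=1 ⇒ [6,10,12,15,14,3,9,8]
10>9: swap(1,7), hi=6 ⇒ [6,8,12,15,14,3,9,10]
8<9: swap(1,1), lo=2 mid=2 ⇒ [6,8,12,15,14,3,9,10]
12>9: swap(2,6), hi=5 ⇒ [6,8,9,15,14,3,12,10]
9=9: mid=3
15>9: swap(3,5), hi=4 ⇒ [6,8,9,3,14,15,12,10]
3<9: swap(2,3), lo=3 mid=4 ⇒ [6,8,3,9,14,15,12,10]
14>9: swap(4,4), hi=3 ⇒ [6,8,3,9,14,15,12,10]
done. lo=3 hi=3; a=[6,8,3,9,14,15,12,10]

[6,8,3,9,14,15,12,10]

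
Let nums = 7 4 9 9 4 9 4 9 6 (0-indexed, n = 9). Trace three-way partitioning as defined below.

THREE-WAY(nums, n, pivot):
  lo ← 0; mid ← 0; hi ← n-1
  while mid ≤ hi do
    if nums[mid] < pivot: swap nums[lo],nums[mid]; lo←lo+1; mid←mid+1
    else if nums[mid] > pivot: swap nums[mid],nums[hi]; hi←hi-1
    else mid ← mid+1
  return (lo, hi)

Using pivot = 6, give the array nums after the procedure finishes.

4 4 4 6 9 9 9 9 7

lo=0 mid=0 hi=8
7>6: swap(0,8), hi=7 ⇒ 6 4 9 9 4 9 4 9 7
6=6: mid=1
4<6: swap(0,1), lo=1 mid=2 ⇒ 4 6 9 9 4 9 4 9 7
9>6: swap(2,7), hi=6 ⇒ 4 6 9 9 4 9 4 9 7
9>6: swap(2,6), hi=5 ⇒ 4 6 4 9 4 9 9 9 7
4<6: swap(1,2), lo=2 mid=3 ⇒ 4 4 6 9 4 9 9 9 7
9>6: swap(3,5), hi=4 ⇒ 4 4 6 9 4 9 9 9 7
9>6: swap(3,4), hi=3 ⇒ 4 4 6 4 9 9 9 9 7
4<6: swap(2,3), lo=3 mid=4 ⇒ 4 4 4 6 9 9 9 9 7
done. lo=3 hi=3; nums=4 4 4 6 9 9 9 9 7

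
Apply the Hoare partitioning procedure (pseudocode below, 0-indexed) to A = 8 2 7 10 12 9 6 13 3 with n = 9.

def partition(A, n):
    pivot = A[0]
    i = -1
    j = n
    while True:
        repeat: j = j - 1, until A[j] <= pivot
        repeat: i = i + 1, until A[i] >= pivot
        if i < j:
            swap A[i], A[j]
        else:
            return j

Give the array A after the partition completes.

pivot=8
j stops at 8 (3), i stops at 0 (8); swap ⇒ 3 2 7 10 12 9 6 13 8
j stops at 6 (6), i stops at 3 (10); swap ⇒ 3 2 7 6 12 9 10 13 8
j stops at 3, i stops at 4; i≥j ⇒ return 3. A=3 2 7 6 12 9 10 13 8

3 2 7 6 12 9 10 13 8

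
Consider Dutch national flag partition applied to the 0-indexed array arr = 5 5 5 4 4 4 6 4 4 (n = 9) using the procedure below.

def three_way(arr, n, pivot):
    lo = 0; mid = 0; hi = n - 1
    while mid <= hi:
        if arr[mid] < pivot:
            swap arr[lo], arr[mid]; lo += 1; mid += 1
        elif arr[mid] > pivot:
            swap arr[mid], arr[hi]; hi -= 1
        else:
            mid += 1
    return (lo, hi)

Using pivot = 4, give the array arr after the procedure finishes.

4 4 4 4 4 6 5 5 5

lo=0 mid=0 hi=8
5>4: swap(0,8), hi=7 ⇒ 4 5 5 4 4 4 6 4 5
4=4: mid=1
5>4: swap(1,7), hi=6 ⇒ 4 4 5 4 4 4 6 5 5
4=4: mid=2
5>4: swap(2,6), hi=5 ⇒ 4 4 6 4 4 4 5 5 5
6>4: swap(2,5), hi=4 ⇒ 4 4 4 4 4 6 5 5 5
4=4: mid=3
4=4: mid=4
4=4: mid=5
done. lo=0 hi=4; arr=4 4 4 4 4 6 5 5 5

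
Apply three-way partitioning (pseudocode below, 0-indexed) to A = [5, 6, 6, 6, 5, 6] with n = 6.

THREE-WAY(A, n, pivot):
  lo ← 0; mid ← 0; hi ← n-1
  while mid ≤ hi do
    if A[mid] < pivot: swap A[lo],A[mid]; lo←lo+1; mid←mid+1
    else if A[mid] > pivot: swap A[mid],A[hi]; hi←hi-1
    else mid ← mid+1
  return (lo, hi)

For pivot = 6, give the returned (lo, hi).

(2, 5)

lo=0 mid=0 hi=5
5<6: swap(0,0), lo=1 mid=1 ⇒ [5, 6, 6, 6, 5, 6]
6=6: mid=2
6=6: mid=3
6=6: mid=4
5<6: swap(1,4), lo=2 mid=5 ⇒ [5, 5, 6, 6, 6, 6]
6=6: mid=6
done. lo=2 hi=5; A=[5, 5, 6, 6, 6, 6]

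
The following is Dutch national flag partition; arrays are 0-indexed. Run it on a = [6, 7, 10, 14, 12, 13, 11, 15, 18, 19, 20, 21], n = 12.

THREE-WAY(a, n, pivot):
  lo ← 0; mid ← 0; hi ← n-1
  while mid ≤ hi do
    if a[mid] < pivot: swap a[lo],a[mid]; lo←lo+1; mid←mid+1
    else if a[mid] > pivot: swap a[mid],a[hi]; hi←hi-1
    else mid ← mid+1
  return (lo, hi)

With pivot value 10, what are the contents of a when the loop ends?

[6, 7, 10, 12, 13, 11, 15, 18, 19, 20, 21, 14]

pivot = 10; lo=0, mid=0, hi=11
a[mid]=6<10: swap a[0],a[0]; lo=1,mid=1 → [6, 7, 10, 14, 12, 13, 11, 15, 18, 19, 20, 21]
a[mid]=7<10: swap a[1],a[1]; lo=2,mid=2 → [6, 7, 10, 14, 12, 13, 11, 15, 18, 19, 20, 21]
a[mid]=10=10: mid=3
a[mid]=14>10: swap a[3],a[11]; hi=10 → [6, 7, 10, 21, 12, 13, 11, 15, 18, 19, 20, 14]
a[mid]=21>10: swap a[3],a[10]; hi=9 → [6, 7, 10, 20, 12, 13, 11, 15, 18, 19, 21, 14]
a[mid]=20>10: swap a[3],a[9]; hi=8 → [6, 7, 10, 19, 12, 13, 11, 15, 18, 20, 21, 14]
a[mid]=19>10: swap a[3],a[8]; hi=7 → [6, 7, 10, 18, 12, 13, 11, 15, 19, 20, 21, 14]
a[mid]=18>10: swap a[3],a[7]; hi=6 → [6, 7, 10, 15, 12, 13, 11, 18, 19, 20, 21, 14]
a[mid]=15>10: swap a[3],a[6]; hi=5 → [6, 7, 10, 11, 12, 13, 15, 18, 19, 20, 21, 14]
a[mid]=11>10: swap a[3],a[5]; hi=4 → [6, 7, 10, 13, 12, 11, 15, 18, 19, 20, 21, 14]
a[mid]=13>10: swap a[3],a[4]; hi=3 → [6, 7, 10, 12, 13, 11, 15, 18, 19, 20, 21, 14]
a[mid]=12>10: swap a[3],a[3]; hi=2 → [6, 7, 10, 12, 13, 11, 15, 18, 19, 20, 21, 14]
end: lo=2, hi=2; a = [6, 7, 10, 12, 13, 11, 15, 18, 19, 20, 21, 14]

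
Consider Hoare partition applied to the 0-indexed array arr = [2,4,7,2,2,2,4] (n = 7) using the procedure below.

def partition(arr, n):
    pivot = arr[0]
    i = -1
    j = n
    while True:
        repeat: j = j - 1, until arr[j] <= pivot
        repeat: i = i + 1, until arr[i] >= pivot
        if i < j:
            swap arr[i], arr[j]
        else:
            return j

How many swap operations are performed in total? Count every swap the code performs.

pivot = arr[0] = 2; i = -1, j = 7
j→5 (arr[5]=2≤2), i→0 (arr[0]=2≥2); i<j, swap → [2,4,7,2,2,2,4]
j→4 (arr[4]=2≤2), i→1 (arr[1]=4≥2); i<j, swap → [2,2,7,2,4,2,4]
j→3 (arr[3]=2≤2), i→2 (arr[2]=7≥2); i<j, swap → [2,2,2,7,4,2,4]
j→2, i→3; i≥j, return j=2. arr = [2,2,2,7,4,2,4]

3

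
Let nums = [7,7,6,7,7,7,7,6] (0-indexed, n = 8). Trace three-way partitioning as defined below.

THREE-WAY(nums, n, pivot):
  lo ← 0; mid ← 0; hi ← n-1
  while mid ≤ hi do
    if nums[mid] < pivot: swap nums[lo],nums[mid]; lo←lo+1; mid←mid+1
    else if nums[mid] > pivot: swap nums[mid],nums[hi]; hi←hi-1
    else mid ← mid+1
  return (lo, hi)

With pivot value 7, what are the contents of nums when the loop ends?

[6,6,7,7,7,7,7,7]

pivot = 7; lo=0, mid=0, hi=7
nums[mid]=7=7: mid=1
nums[mid]=7=7: mid=2
nums[mid]=6<7: swap nums[0],nums[2]; lo=1,mid=3 → [6,7,7,7,7,7,7,6]
nums[mid]=7=7: mid=4
nums[mid]=7=7: mid=5
nums[mid]=7=7: mid=6
nums[mid]=7=7: mid=7
nums[mid]=6<7: swap nums[1],nums[7]; lo=2,mid=8 → [6,6,7,7,7,7,7,7]
end: lo=2, hi=7; nums = [6,6,7,7,7,7,7,7]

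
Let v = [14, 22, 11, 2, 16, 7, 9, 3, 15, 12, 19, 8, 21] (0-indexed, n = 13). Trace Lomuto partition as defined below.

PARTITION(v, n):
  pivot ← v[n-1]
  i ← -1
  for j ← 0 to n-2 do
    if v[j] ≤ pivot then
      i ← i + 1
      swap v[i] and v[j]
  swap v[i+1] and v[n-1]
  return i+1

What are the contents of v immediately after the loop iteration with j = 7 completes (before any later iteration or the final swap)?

pivot=21, i=-1
j=0: 14≤21, i=0, swap(0,0) ⇒ [14, 22, 11, 2, 16, 7, 9, 3, 15, 12, 19, 8, 21]
j=1: 22>21, skip
j=2: 11≤21, i=1, swap(1,2) ⇒ [14, 11, 22, 2, 16, 7, 9, 3, 15, 12, 19, 8, 21]
j=3: 2≤21, i=2, swap(2,3) ⇒ [14, 11, 2, 22, 16, 7, 9, 3, 15, 12, 19, 8, 21]
j=4: 16≤21, i=3, swap(3,4) ⇒ [14, 11, 2, 16, 22, 7, 9, 3, 15, 12, 19, 8, 21]
j=5: 7≤21, i=4, swap(4,5) ⇒ [14, 11, 2, 16, 7, 22, 9, 3, 15, 12, 19, 8, 21]
j=6: 9≤21, i=5, swap(5,6) ⇒ [14, 11, 2, 16, 7, 9, 22, 3, 15, 12, 19, 8, 21]
j=7: 3≤21, i=6, swap(6,7) ⇒ [14, 11, 2, 16, 7, 9, 3, 22, 15, 12, 19, 8, 21]
(after j=7) v = [14, 11, 2, 16, 7, 9, 3, 22, 15, 12, 19, 8, 21]

[14, 11, 2, 16, 7, 9, 3, 22, 15, 12, 19, 8, 21]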